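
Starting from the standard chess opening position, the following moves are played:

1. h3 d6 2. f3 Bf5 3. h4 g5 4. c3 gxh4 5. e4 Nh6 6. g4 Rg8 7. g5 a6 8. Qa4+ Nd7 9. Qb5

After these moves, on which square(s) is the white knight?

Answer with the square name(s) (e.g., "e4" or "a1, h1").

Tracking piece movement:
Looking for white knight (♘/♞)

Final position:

  a b c d e f g h
  ─────────────────
8│♜ · · ♛ ♚ ♝ ♜ ·│8
7│· ♟ ♟ ♞ ♟ ♟ · ♟│7
6│♟ · · ♟ · · · ♞│6
5│· ♕ · · · ♝ ♙ ·│5
4│· · · · ♙ · · ♟│4
3│· · ♙ · · ♙ · ·│3
2│♙ ♙ · ♙ · · · ·│2
1│♖ ♘ ♗ · ♔ ♗ ♘ ♖│1
  ─────────────────
  a b c d e f g h


b1, g1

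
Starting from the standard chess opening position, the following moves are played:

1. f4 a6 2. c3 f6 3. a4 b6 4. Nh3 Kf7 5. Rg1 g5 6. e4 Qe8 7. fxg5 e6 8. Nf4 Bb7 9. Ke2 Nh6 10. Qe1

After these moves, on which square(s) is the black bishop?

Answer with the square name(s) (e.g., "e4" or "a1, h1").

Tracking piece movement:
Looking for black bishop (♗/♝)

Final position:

  a b c d e f g h
  ─────────────────
8│♜ ♞ · · ♛ ♝ · ♜│8
7│· ♝ ♟ ♟ · ♚ · ♟│7
6│♟ ♟ · · ♟ ♟ · ♞│6
5│· · · · · · ♙ ·│5
4│♙ · · · ♙ ♘ · ·│4
3│· · ♙ · · · · ·│3
2│· ♙ · ♙ ♔ · ♙ ♙│2
1│♖ ♘ ♗ · ♕ ♗ ♖ ·│1
  ─────────────────
  a b c d e f g h


b7, f8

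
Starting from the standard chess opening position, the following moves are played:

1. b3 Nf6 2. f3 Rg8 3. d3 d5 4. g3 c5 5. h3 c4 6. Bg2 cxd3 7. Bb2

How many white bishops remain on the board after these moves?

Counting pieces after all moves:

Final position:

  a b c d e f g h
  ─────────────────
8│♜ ♞ ♝ ♛ ♚ ♝ ♜ ·│8
7│♟ ♟ · · ♟ ♟ ♟ ♟│7
6│· · · · · ♞ · ·│6
5│· · · ♟ · · · ·│5
4│· · · · · · · ·│4
3│· ♙ · ♟ · ♙ ♙ ♙│3
2│♙ ♗ ♙ · ♙ · ♗ ·│2
1│♖ ♘ · ♕ ♔ · ♘ ♖│1
  ─────────────────
  a b c d e f g h


2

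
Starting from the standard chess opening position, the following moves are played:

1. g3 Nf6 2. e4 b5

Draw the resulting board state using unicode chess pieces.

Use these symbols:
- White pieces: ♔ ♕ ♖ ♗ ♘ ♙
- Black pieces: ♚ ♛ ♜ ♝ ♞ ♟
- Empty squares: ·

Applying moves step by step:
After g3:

♜ ♞ ♝ ♛ ♚ ♝ ♞ ♜
♟ ♟ ♟ ♟ ♟ ♟ ♟ ♟
· · · · · · · ·
· · · · · · · ·
· · · · · · · ·
· · · · · · ♙ ·
♙ ♙ ♙ ♙ ♙ ♙ · ♙
♖ ♘ ♗ ♕ ♔ ♗ ♘ ♖


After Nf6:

♜ ♞ ♝ ♛ ♚ ♝ · ♜
♟ ♟ ♟ ♟ ♟ ♟ ♟ ♟
· · · · · ♞ · ·
· · · · · · · ·
· · · · · · · ·
· · · · · · ♙ ·
♙ ♙ ♙ ♙ ♙ ♙ · ♙
♖ ♘ ♗ ♕ ♔ ♗ ♘ ♖


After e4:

♜ ♞ ♝ ♛ ♚ ♝ · ♜
♟ ♟ ♟ ♟ ♟ ♟ ♟ ♟
· · · · · ♞ · ·
· · · · · · · ·
· · · · ♙ · · ·
· · · · · · ♙ ·
♙ ♙ ♙ ♙ · ♙ · ♙
♖ ♘ ♗ ♕ ♔ ♗ ♘ ♖


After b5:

♜ ♞ ♝ ♛ ♚ ♝ · ♜
♟ · ♟ ♟ ♟ ♟ ♟ ♟
· · · · · ♞ · ·
· ♟ · · · · · ·
· · · · ♙ · · ·
· · · · · · ♙ ·
♙ ♙ ♙ ♙ · ♙ · ♙
♖ ♘ ♗ ♕ ♔ ♗ ♘ ♖



  a b c d e f g h
  ─────────────────
8│♜ ♞ ♝ ♛ ♚ ♝ · ♜│8
7│♟ · ♟ ♟ ♟ ♟ ♟ ♟│7
6│· · · · · ♞ · ·│6
5│· ♟ · · · · · ·│5
4│· · · · ♙ · · ·│4
3│· · · · · · ♙ ·│3
2│♙ ♙ ♙ ♙ · ♙ · ♙│2
1│♖ ♘ ♗ ♕ ♔ ♗ ♘ ♖│1
  ─────────────────
  a b c d e f g h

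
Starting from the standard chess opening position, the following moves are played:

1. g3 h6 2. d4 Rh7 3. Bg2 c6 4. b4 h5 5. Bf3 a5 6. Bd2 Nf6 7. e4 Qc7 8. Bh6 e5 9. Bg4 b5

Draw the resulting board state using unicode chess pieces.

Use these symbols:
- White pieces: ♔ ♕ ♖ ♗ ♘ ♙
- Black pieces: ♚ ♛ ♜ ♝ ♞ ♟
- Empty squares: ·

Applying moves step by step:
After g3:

♜ ♞ ♝ ♛ ♚ ♝ ♞ ♜
♟ ♟ ♟ ♟ ♟ ♟ ♟ ♟
· · · · · · · ·
· · · · · · · ·
· · · · · · · ·
· · · · · · ♙ ·
♙ ♙ ♙ ♙ ♙ ♙ · ♙
♖ ♘ ♗ ♕ ♔ ♗ ♘ ♖


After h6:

♜ ♞ ♝ ♛ ♚ ♝ ♞ ♜
♟ ♟ ♟ ♟ ♟ ♟ ♟ ·
· · · · · · · ♟
· · · · · · · ·
· · · · · · · ·
· · · · · · ♙ ·
♙ ♙ ♙ ♙ ♙ ♙ · ♙
♖ ♘ ♗ ♕ ♔ ♗ ♘ ♖


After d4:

♜ ♞ ♝ ♛ ♚ ♝ ♞ ♜
♟ ♟ ♟ ♟ ♟ ♟ ♟ ·
· · · · · · · ♟
· · · · · · · ·
· · · ♙ · · · ·
· · · · · · ♙ ·
♙ ♙ ♙ · ♙ ♙ · ♙
♖ ♘ ♗ ♕ ♔ ♗ ♘ ♖


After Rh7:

♜ ♞ ♝ ♛ ♚ ♝ ♞ ·
♟ ♟ ♟ ♟ ♟ ♟ ♟ ♜
· · · · · · · ♟
· · · · · · · ·
· · · ♙ · · · ·
· · · · · · ♙ ·
♙ ♙ ♙ · ♙ ♙ · ♙
♖ ♘ ♗ ♕ ♔ ♗ ♘ ♖


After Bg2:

♜ ♞ ♝ ♛ ♚ ♝ ♞ ·
♟ ♟ ♟ ♟ ♟ ♟ ♟ ♜
· · · · · · · ♟
· · · · · · · ·
· · · ♙ · · · ·
· · · · · · ♙ ·
♙ ♙ ♙ · ♙ ♙ ♗ ♙
♖ ♘ ♗ ♕ ♔ · ♘ ♖


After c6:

♜ ♞ ♝ ♛ ♚ ♝ ♞ ·
♟ ♟ · ♟ ♟ ♟ ♟ ♜
· · ♟ · · · · ♟
· · · · · · · ·
· · · ♙ · · · ·
· · · · · · ♙ ·
♙ ♙ ♙ · ♙ ♙ ♗ ♙
♖ ♘ ♗ ♕ ♔ · ♘ ♖


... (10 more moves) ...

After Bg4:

♜ ♞ ♝ · ♚ ♝ · ·
· ♟ ♛ ♟ · ♟ ♟ ♜
· · ♟ · · ♞ · ♗
♟ · · · ♟ · · ♟
· ♙ · ♙ ♙ · ♗ ·
· · · · · · ♙ ·
♙ · ♙ · · ♙ · ♙
♖ ♘ · ♕ ♔ · ♘ ♖


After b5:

♜ ♞ ♝ · ♚ ♝ · ·
· · ♛ ♟ · ♟ ♟ ♜
· · ♟ · · ♞ · ♗
♟ ♟ · · ♟ · · ♟
· ♙ · ♙ ♙ · ♗ ·
· · · · · · ♙ ·
♙ · ♙ · · ♙ · ♙
♖ ♘ · ♕ ♔ · ♘ ♖



  a b c d e f g h
  ─────────────────
8│♜ ♞ ♝ · ♚ ♝ · ·│8
7│· · ♛ ♟ · ♟ ♟ ♜│7
6│· · ♟ · · ♞ · ♗│6
5│♟ ♟ · · ♟ · · ♟│5
4│· ♙ · ♙ ♙ · ♗ ·│4
3│· · · · · · ♙ ·│3
2│♙ · ♙ · · ♙ · ♙│2
1│♖ ♘ · ♕ ♔ · ♘ ♖│1
  ─────────────────
  a b c d e f g h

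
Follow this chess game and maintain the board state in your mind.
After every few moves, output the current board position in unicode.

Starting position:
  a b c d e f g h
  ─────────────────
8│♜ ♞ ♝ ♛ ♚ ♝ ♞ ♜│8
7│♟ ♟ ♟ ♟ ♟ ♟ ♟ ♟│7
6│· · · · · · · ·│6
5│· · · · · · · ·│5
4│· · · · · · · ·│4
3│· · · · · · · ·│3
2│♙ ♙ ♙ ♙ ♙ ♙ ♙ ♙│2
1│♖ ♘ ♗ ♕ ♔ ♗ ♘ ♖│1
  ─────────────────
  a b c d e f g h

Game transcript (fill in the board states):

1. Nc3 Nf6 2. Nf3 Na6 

  a b c d e f g h
  ─────────────────
8│♜ · ♝ ♛ ♚ ♝ · ♜│8
7│♟ ♟ ♟ ♟ ♟ ♟ ♟ ♟│7
6│♞ · · · · ♞ · ·│6
5│· · · · · · · ·│5
4│· · · · · · · ·│4
3│· · ♘ · · ♘ · ·│3
2│♙ ♙ ♙ ♙ ♙ ♙ ♙ ♙│2
1│♖ · ♗ ♕ ♔ ♗ · ♖│1
  ─────────────────
  a b c d e f g h

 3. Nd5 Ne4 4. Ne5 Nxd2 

  a b c d e f g h
  ─────────────────
8│♜ · ♝ ♛ ♚ ♝ · ♜│8
7│♟ ♟ ♟ ♟ ♟ ♟ ♟ ♟│7
6│♞ · · · · · · ·│6
5│· · · ♘ ♘ · · ·│5
4│· · · · · · · ·│4
3│· · · · · · · ·│3
2│♙ ♙ ♙ ♞ ♙ ♙ ♙ ♙│2
1│♖ · ♗ ♕ ♔ ♗ · ♖│1
  ─────────────────
  a b c d e f g h

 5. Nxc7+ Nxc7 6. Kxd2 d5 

  a b c d e f g h
  ─────────────────
8│♜ · ♝ ♛ ♚ ♝ · ♜│8
7│♟ ♟ ♞ · ♟ ♟ ♟ ♟│7
6│· · · · · · · ·│6
5│· · · ♟ ♘ · · ·│5
4│· · · · · · · ·│4
3│· · · · · · · ·│3
2│♙ ♙ ♙ ♔ ♙ ♙ ♙ ♙│2
1│♖ · ♗ ♕ · ♗ · ♖│1
  ─────────────────
  a b c d e f g h



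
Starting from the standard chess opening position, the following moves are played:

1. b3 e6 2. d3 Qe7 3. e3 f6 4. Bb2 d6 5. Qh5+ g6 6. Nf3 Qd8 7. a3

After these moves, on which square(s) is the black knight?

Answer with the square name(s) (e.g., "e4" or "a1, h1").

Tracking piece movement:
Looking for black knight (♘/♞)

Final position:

  a b c d e f g h
  ─────────────────
8│♜ ♞ ♝ ♛ ♚ ♝ ♞ ♜│8
7│♟ ♟ ♟ · · · · ♟│7
6│· · · ♟ ♟ ♟ ♟ ·│6
5│· · · · · · · ♕│5
4│· · · · · · · ·│4
3│♙ ♙ · ♙ ♙ ♘ · ·│3
2│· ♗ ♙ · · ♙ ♙ ♙│2
1│♖ ♘ · · ♔ ♗ · ♖│1
  ─────────────────
  a b c d e f g h


b8, g8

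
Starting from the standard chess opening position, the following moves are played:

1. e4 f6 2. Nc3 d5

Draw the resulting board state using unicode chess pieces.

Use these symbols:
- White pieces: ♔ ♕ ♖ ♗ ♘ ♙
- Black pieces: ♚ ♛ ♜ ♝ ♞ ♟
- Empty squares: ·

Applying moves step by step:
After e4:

♜ ♞ ♝ ♛ ♚ ♝ ♞ ♜
♟ ♟ ♟ ♟ ♟ ♟ ♟ ♟
· · · · · · · ·
· · · · · · · ·
· · · · ♙ · · ·
· · · · · · · ·
♙ ♙ ♙ ♙ · ♙ ♙ ♙
♖ ♘ ♗ ♕ ♔ ♗ ♘ ♖


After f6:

♜ ♞ ♝ ♛ ♚ ♝ ♞ ♜
♟ ♟ ♟ ♟ ♟ · ♟ ♟
· · · · · ♟ · ·
· · · · · · · ·
· · · · ♙ · · ·
· · · · · · · ·
♙ ♙ ♙ ♙ · ♙ ♙ ♙
♖ ♘ ♗ ♕ ♔ ♗ ♘ ♖


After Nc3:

♜ ♞ ♝ ♛ ♚ ♝ ♞ ♜
♟ ♟ ♟ ♟ ♟ · ♟ ♟
· · · · · ♟ · ·
· · · · · · · ·
· · · · ♙ · · ·
· · ♘ · · · · ·
♙ ♙ ♙ ♙ · ♙ ♙ ♙
♖ · ♗ ♕ ♔ ♗ ♘ ♖


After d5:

♜ ♞ ♝ ♛ ♚ ♝ ♞ ♜
♟ ♟ ♟ · ♟ · ♟ ♟
· · · · · ♟ · ·
· · · ♟ · · · ·
· · · · ♙ · · ·
· · ♘ · · · · ·
♙ ♙ ♙ ♙ · ♙ ♙ ♙
♖ · ♗ ♕ ♔ ♗ ♘ ♖



  a b c d e f g h
  ─────────────────
8│♜ ♞ ♝ ♛ ♚ ♝ ♞ ♜│8
7│♟ ♟ ♟ · ♟ · ♟ ♟│7
6│· · · · · ♟ · ·│6
5│· · · ♟ · · · ·│5
4│· · · · ♙ · · ·│4
3│· · ♘ · · · · ·│3
2│♙ ♙ ♙ ♙ · ♙ ♙ ♙│2
1│♖ · ♗ ♕ ♔ ♗ ♘ ♖│1
  ─────────────────
  a b c d e f g h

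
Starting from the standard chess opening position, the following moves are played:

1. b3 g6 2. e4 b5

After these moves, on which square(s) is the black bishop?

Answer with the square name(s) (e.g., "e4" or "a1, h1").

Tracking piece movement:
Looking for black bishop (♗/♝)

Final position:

  a b c d e f g h
  ─────────────────
8│♜ ♞ ♝ ♛ ♚ ♝ ♞ ♜│8
7│♟ · ♟ ♟ ♟ ♟ · ♟│7
6│· · · · · · ♟ ·│6
5│· ♟ · · · · · ·│5
4│· · · · ♙ · · ·│4
3│· ♙ · · · · · ·│3
2│♙ · ♙ ♙ · ♙ ♙ ♙│2
1│♖ ♘ ♗ ♕ ♔ ♗ ♘ ♖│1
  ─────────────────
  a b c d e f g h


c8, f8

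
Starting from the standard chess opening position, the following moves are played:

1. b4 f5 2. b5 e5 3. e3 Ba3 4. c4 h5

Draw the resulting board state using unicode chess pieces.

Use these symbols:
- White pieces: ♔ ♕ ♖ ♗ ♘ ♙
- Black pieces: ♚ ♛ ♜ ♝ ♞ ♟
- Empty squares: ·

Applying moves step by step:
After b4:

♜ ♞ ♝ ♛ ♚ ♝ ♞ ♜
♟ ♟ ♟ ♟ ♟ ♟ ♟ ♟
· · · · · · · ·
· · · · · · · ·
· ♙ · · · · · ·
· · · · · · · ·
♙ · ♙ ♙ ♙ ♙ ♙ ♙
♖ ♘ ♗ ♕ ♔ ♗ ♘ ♖


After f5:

♜ ♞ ♝ ♛ ♚ ♝ ♞ ♜
♟ ♟ ♟ ♟ ♟ · ♟ ♟
· · · · · · · ·
· · · · · ♟ · ·
· ♙ · · · · · ·
· · · · · · · ·
♙ · ♙ ♙ ♙ ♙ ♙ ♙
♖ ♘ ♗ ♕ ♔ ♗ ♘ ♖


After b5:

♜ ♞ ♝ ♛ ♚ ♝ ♞ ♜
♟ ♟ ♟ ♟ ♟ · ♟ ♟
· · · · · · · ·
· ♙ · · · ♟ · ·
· · · · · · · ·
· · · · · · · ·
♙ · ♙ ♙ ♙ ♙ ♙ ♙
♖ ♘ ♗ ♕ ♔ ♗ ♘ ♖


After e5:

♜ ♞ ♝ ♛ ♚ ♝ ♞ ♜
♟ ♟ ♟ ♟ · · ♟ ♟
· · · · · · · ·
· ♙ · · ♟ ♟ · ·
· · · · · · · ·
· · · · · · · ·
♙ · ♙ ♙ ♙ ♙ ♙ ♙
♖ ♘ ♗ ♕ ♔ ♗ ♘ ♖


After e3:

♜ ♞ ♝ ♛ ♚ ♝ ♞ ♜
♟ ♟ ♟ ♟ · · ♟ ♟
· · · · · · · ·
· ♙ · · ♟ ♟ · ·
· · · · · · · ·
· · · · ♙ · · ·
♙ · ♙ ♙ · ♙ ♙ ♙
♖ ♘ ♗ ♕ ♔ ♗ ♘ ♖


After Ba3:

♜ ♞ ♝ ♛ ♚ · ♞ ♜
♟ ♟ ♟ ♟ · · ♟ ♟
· · · · · · · ·
· ♙ · · ♟ ♟ · ·
· · · · · · · ·
♝ · · · ♙ · · ·
♙ · ♙ ♙ · ♙ ♙ ♙
♖ ♘ ♗ ♕ ♔ ♗ ♘ ♖


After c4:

♜ ♞ ♝ ♛ ♚ · ♞ ♜
♟ ♟ ♟ ♟ · · ♟ ♟
· · · · · · · ·
· ♙ · · ♟ ♟ · ·
· · ♙ · · · · ·
♝ · · · ♙ · · ·
♙ · · ♙ · ♙ ♙ ♙
♖ ♘ ♗ ♕ ♔ ♗ ♘ ♖


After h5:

♜ ♞ ♝ ♛ ♚ · ♞ ♜
♟ ♟ ♟ ♟ · · ♟ ·
· · · · · · · ·
· ♙ · · ♟ ♟ · ♟
· · ♙ · · · · ·
♝ · · · ♙ · · ·
♙ · · ♙ · ♙ ♙ ♙
♖ ♘ ♗ ♕ ♔ ♗ ♘ ♖



  a b c d e f g h
  ─────────────────
8│♜ ♞ ♝ ♛ ♚ · ♞ ♜│8
7│♟ ♟ ♟ ♟ · · ♟ ·│7
6│· · · · · · · ·│6
5│· ♙ · · ♟ ♟ · ♟│5
4│· · ♙ · · · · ·│4
3│♝ · · · ♙ · · ·│3
2│♙ · · ♙ · ♙ ♙ ♙│2
1│♖ ♘ ♗ ♕ ♔ ♗ ♘ ♖│1
  ─────────────────
  a b c d e f g h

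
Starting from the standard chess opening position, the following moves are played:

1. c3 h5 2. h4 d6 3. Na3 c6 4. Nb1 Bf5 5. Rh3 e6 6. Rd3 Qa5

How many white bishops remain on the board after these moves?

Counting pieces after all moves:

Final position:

  a b c d e f g h
  ─────────────────
8│♜ ♞ · · ♚ ♝ ♞ ♜│8
7│♟ ♟ · · · ♟ ♟ ·│7
6│· · ♟ ♟ ♟ · · ·│6
5│♛ · · · · ♝ · ♟│5
4│· · · · · · · ♙│4
3│· · ♙ ♖ · · · ·│3
2│♙ ♙ · ♙ ♙ ♙ ♙ ·│2
1│♖ ♘ ♗ ♕ ♔ ♗ ♘ ·│1
  ─────────────────
  a b c d e f g h


2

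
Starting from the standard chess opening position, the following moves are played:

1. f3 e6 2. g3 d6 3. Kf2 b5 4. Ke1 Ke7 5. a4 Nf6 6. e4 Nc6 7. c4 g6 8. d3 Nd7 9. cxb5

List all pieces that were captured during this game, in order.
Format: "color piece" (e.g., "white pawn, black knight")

Tracking captures:
  cxb5: captured black pawn

black pawn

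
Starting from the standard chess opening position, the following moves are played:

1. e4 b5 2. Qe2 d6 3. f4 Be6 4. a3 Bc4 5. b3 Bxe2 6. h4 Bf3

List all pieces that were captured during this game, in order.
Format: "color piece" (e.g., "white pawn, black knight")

Tracking captures:
  Bxe2: captured white queen

white queen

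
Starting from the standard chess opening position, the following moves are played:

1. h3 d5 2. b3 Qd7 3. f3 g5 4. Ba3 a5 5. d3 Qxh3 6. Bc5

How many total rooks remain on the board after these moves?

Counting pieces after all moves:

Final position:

  a b c d e f g h
  ─────────────────
8│♜ ♞ ♝ · ♚ ♝ ♞ ♜│8
7│· ♟ ♟ · ♟ ♟ · ♟│7
6│· · · · · · · ·│6
5│♟ · ♗ ♟ · · ♟ ·│5
4│· · · · · · · ·│4
3│· ♙ · ♙ · ♙ · ♛│3
2│♙ · ♙ · ♙ · ♙ ·│2
1│♖ ♘ · ♕ ♔ ♗ ♘ ♖│1
  ─────────────────
  a b c d e f g h


4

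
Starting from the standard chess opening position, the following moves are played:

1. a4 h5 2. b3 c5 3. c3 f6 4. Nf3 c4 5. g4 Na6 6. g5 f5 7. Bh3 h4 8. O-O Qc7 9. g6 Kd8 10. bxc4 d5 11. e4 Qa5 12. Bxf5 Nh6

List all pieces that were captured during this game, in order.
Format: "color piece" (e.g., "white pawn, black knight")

Tracking captures:
  bxc4: captured black pawn
  Bxf5: captured black pawn

black pawn, black pawn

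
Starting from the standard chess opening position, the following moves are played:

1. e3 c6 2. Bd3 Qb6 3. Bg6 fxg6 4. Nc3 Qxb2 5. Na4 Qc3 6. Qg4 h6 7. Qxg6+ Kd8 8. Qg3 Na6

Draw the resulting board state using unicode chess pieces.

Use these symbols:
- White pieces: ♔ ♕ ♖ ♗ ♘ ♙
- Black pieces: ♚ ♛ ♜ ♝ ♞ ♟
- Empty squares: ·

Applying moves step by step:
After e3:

♜ ♞ ♝ ♛ ♚ ♝ ♞ ♜
♟ ♟ ♟ ♟ ♟ ♟ ♟ ♟
· · · · · · · ·
· · · · · · · ·
· · · · · · · ·
· · · · ♙ · · ·
♙ ♙ ♙ ♙ · ♙ ♙ ♙
♖ ♘ ♗ ♕ ♔ ♗ ♘ ♖


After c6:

♜ ♞ ♝ ♛ ♚ ♝ ♞ ♜
♟ ♟ · ♟ ♟ ♟ ♟ ♟
· · ♟ · · · · ·
· · · · · · · ·
· · · · · · · ·
· · · · ♙ · · ·
♙ ♙ ♙ ♙ · ♙ ♙ ♙
♖ ♘ ♗ ♕ ♔ ♗ ♘ ♖


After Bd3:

♜ ♞ ♝ ♛ ♚ ♝ ♞ ♜
♟ ♟ · ♟ ♟ ♟ ♟ ♟
· · ♟ · · · · ·
· · · · · · · ·
· · · · · · · ·
· · · ♗ ♙ · · ·
♙ ♙ ♙ ♙ · ♙ ♙ ♙
♖ ♘ ♗ ♕ ♔ · ♘ ♖


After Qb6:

♜ ♞ ♝ · ♚ ♝ ♞ ♜
♟ ♟ · ♟ ♟ ♟ ♟ ♟
· ♛ ♟ · · · · ·
· · · · · · · ·
· · · · · · · ·
· · · ♗ ♙ · · ·
♙ ♙ ♙ ♙ · ♙ ♙ ♙
♖ ♘ ♗ ♕ ♔ · ♘ ♖


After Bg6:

♜ ♞ ♝ · ♚ ♝ ♞ ♜
♟ ♟ · ♟ ♟ ♟ ♟ ♟
· ♛ ♟ · · · ♗ ·
· · · · · · · ·
· · · · · · · ·
· · · · ♙ · · ·
♙ ♙ ♙ ♙ · ♙ ♙ ♙
♖ ♘ ♗ ♕ ♔ · ♘ ♖


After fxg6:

♜ ♞ ♝ · ♚ ♝ ♞ ♜
♟ ♟ · ♟ ♟ · ♟ ♟
· ♛ ♟ · · · ♟ ·
· · · · · · · ·
· · · · · · · ·
· · · · ♙ · · ·
♙ ♙ ♙ ♙ · ♙ ♙ ♙
♖ ♘ ♗ ♕ ♔ · ♘ ♖


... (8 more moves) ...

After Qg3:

♜ ♞ ♝ ♚ · ♝ ♞ ♜
♟ ♟ · ♟ ♟ · ♟ ·
· · ♟ · · · · ♟
· · · · · · · ·
♘ · · · · · · ·
· · ♛ · ♙ · ♕ ·
♙ · ♙ ♙ · ♙ ♙ ♙
♖ · ♗ · ♔ · ♘ ♖


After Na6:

♜ · ♝ ♚ · ♝ ♞ ♜
♟ ♟ · ♟ ♟ · ♟ ·
♞ · ♟ · · · · ♟
· · · · · · · ·
♘ · · · · · · ·
· · ♛ · ♙ · ♕ ·
♙ · ♙ ♙ · ♙ ♙ ♙
♖ · ♗ · ♔ · ♘ ♖



  a b c d e f g h
  ─────────────────
8│♜ · ♝ ♚ · ♝ ♞ ♜│8
7│♟ ♟ · ♟ ♟ · ♟ ·│7
6│♞ · ♟ · · · · ♟│6
5│· · · · · · · ·│5
4│♘ · · · · · · ·│4
3│· · ♛ · ♙ · ♕ ·│3
2│♙ · ♙ ♙ · ♙ ♙ ♙│2
1│♖ · ♗ · ♔ · ♘ ♖│1
  ─────────────────
  a b c d e f g h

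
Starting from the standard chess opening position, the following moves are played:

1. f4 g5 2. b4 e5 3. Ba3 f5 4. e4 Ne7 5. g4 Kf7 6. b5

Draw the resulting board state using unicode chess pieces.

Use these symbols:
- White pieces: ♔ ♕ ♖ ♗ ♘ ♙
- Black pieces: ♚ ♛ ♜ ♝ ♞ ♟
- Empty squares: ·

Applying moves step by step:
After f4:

♜ ♞ ♝ ♛ ♚ ♝ ♞ ♜
♟ ♟ ♟ ♟ ♟ ♟ ♟ ♟
· · · · · · · ·
· · · · · · · ·
· · · · · ♙ · ·
· · · · · · · ·
♙ ♙ ♙ ♙ ♙ · ♙ ♙
♖ ♘ ♗ ♕ ♔ ♗ ♘ ♖


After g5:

♜ ♞ ♝ ♛ ♚ ♝ ♞ ♜
♟ ♟ ♟ ♟ ♟ ♟ · ♟
· · · · · · · ·
· · · · · · ♟ ·
· · · · · ♙ · ·
· · · · · · · ·
♙ ♙ ♙ ♙ ♙ · ♙ ♙
♖ ♘ ♗ ♕ ♔ ♗ ♘ ♖


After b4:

♜ ♞ ♝ ♛ ♚ ♝ ♞ ♜
♟ ♟ ♟ ♟ ♟ ♟ · ♟
· · · · · · · ·
· · · · · · ♟ ·
· ♙ · · · ♙ · ·
· · · · · · · ·
♙ · ♙ ♙ ♙ · ♙ ♙
♖ ♘ ♗ ♕ ♔ ♗ ♘ ♖


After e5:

♜ ♞ ♝ ♛ ♚ ♝ ♞ ♜
♟ ♟ ♟ ♟ · ♟ · ♟
· · · · · · · ·
· · · · ♟ · ♟ ·
· ♙ · · · ♙ · ·
· · · · · · · ·
♙ · ♙ ♙ ♙ · ♙ ♙
♖ ♘ ♗ ♕ ♔ ♗ ♘ ♖


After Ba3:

♜ ♞ ♝ ♛ ♚ ♝ ♞ ♜
♟ ♟ ♟ ♟ · ♟ · ♟
· · · · · · · ·
· · · · ♟ · ♟ ·
· ♙ · · · ♙ · ·
♗ · · · · · · ·
♙ · ♙ ♙ ♙ · ♙ ♙
♖ ♘ · ♕ ♔ ♗ ♘ ♖


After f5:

♜ ♞ ♝ ♛ ♚ ♝ ♞ ♜
♟ ♟ ♟ ♟ · · · ♟
· · · · · · · ·
· · · · ♟ ♟ ♟ ·
· ♙ · · · ♙ · ·
♗ · · · · · · ·
♙ · ♙ ♙ ♙ · ♙ ♙
♖ ♘ · ♕ ♔ ♗ ♘ ♖


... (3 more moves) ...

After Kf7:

♜ ♞ ♝ ♛ · ♝ · ♜
♟ ♟ ♟ ♟ ♞ ♚ · ♟
· · · · · · · ·
· · · · ♟ ♟ ♟ ·
· ♙ · · ♙ ♙ ♙ ·
♗ · · · · · · ·
♙ · ♙ ♙ · · · ♙
♖ ♘ · ♕ ♔ ♗ ♘ ♖


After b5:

♜ ♞ ♝ ♛ · ♝ · ♜
♟ ♟ ♟ ♟ ♞ ♚ · ♟
· · · · · · · ·
· ♙ · · ♟ ♟ ♟ ·
· · · · ♙ ♙ ♙ ·
♗ · · · · · · ·
♙ · ♙ ♙ · · · ♙
♖ ♘ · ♕ ♔ ♗ ♘ ♖



  a b c d e f g h
  ─────────────────
8│♜ ♞ ♝ ♛ · ♝ · ♜│8
7│♟ ♟ ♟ ♟ ♞ ♚ · ♟│7
6│· · · · · · · ·│6
5│· ♙ · · ♟ ♟ ♟ ·│5
4│· · · · ♙ ♙ ♙ ·│4
3│♗ · · · · · · ·│3
2│♙ · ♙ ♙ · · · ♙│2
1│♖ ♘ · ♕ ♔ ♗ ♘ ♖│1
  ─────────────────
  a b c d e f g h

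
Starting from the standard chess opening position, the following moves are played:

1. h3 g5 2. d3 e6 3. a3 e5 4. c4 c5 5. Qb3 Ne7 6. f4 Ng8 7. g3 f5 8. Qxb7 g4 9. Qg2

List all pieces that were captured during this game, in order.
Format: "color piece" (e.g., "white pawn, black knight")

Tracking captures:
  Qxb7: captured black pawn

black pawn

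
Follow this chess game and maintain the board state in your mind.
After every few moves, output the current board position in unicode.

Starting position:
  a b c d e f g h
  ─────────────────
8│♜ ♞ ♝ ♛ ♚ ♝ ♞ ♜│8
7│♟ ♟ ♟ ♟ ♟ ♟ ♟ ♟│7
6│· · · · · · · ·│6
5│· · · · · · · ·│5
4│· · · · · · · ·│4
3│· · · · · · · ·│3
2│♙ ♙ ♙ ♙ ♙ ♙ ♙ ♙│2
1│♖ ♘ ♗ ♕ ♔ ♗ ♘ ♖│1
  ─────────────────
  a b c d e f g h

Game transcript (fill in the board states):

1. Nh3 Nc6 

  a b c d e f g h
  ─────────────────
8│♜ · ♝ ♛ ♚ ♝ ♞ ♜│8
7│♟ ♟ ♟ ♟ ♟ ♟ ♟ ♟│7
6│· · ♞ · · · · ·│6
5│· · · · · · · ·│5
4│· · · · · · · ·│4
3│· · · · · · · ♘│3
2│♙ ♙ ♙ ♙ ♙ ♙ ♙ ♙│2
1│♖ ♘ ♗ ♕ ♔ ♗ · ♖│1
  ─────────────────
  a b c d e f g h

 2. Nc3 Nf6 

  a b c d e f g h
  ─────────────────
8│♜ · ♝ ♛ ♚ ♝ · ♜│8
7│♟ ♟ ♟ ♟ ♟ ♟ ♟ ♟│7
6│· · ♞ · · ♞ · ·│6
5│· · · · · · · ·│5
4│· · · · · · · ·│4
3│· · ♘ · · · · ♘│3
2│♙ ♙ ♙ ♙ ♙ ♙ ♙ ♙│2
1│♖ · ♗ ♕ ♔ ♗ · ♖│1
  ─────────────────
  a b c d e f g h

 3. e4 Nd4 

  a b c d e f g h
  ─────────────────
8│♜ · ♝ ♛ ♚ ♝ · ♜│8
7│♟ ♟ ♟ ♟ ♟ ♟ ♟ ♟│7
6│· · · · · ♞ · ·│6
5│· · · · · · · ·│5
4│· · · ♞ ♙ · · ·│4
3│· · ♘ · · · · ♘│3
2│♙ ♙ ♙ ♙ · ♙ ♙ ♙│2
1│♖ · ♗ ♕ ♔ ♗ · ♖│1
  ─────────────────
  a b c d e f g h

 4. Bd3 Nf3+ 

  a b c d e f g h
  ─────────────────
8│♜ · ♝ ♛ ♚ ♝ · ♜│8
7│♟ ♟ ♟ ♟ ♟ ♟ ♟ ♟│7
6│· · · · · ♞ · ·│6
5│· · · · · · · ·│5
4│· · · · ♙ · · ·│4
3│· · ♘ ♗ · ♞ · ♘│3
2│♙ ♙ ♙ ♙ · ♙ ♙ ♙│2
1│♖ · ♗ ♕ ♔ · · ♖│1
  ─────────────────
  a b c d e f g h



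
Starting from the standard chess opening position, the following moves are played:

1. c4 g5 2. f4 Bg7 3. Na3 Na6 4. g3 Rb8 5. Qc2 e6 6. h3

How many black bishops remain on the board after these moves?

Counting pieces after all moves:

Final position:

  a b c d e f g h
  ─────────────────
8│· ♜ ♝ ♛ ♚ · ♞ ♜│8
7│♟ ♟ ♟ ♟ · ♟ ♝ ♟│7
6│♞ · · · ♟ · · ·│6
5│· · · · · · ♟ ·│5
4│· · ♙ · · ♙ · ·│4
3│♘ · · · · · ♙ ♙│3
2│♙ ♙ ♕ ♙ ♙ · · ·│2
1│♖ · ♗ · ♔ ♗ ♘ ♖│1
  ─────────────────
  a b c d e f g h


2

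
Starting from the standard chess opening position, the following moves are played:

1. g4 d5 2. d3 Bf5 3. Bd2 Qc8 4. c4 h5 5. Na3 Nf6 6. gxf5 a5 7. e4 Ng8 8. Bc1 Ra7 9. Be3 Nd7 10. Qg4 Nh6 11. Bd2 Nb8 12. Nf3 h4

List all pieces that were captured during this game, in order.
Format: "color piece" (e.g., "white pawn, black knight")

Tracking captures:
  gxf5: captured black bishop

black bishop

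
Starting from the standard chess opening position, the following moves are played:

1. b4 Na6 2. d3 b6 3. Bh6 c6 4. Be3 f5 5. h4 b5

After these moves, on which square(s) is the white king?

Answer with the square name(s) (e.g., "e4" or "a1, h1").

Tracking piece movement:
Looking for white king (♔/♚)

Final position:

  a b c d e f g h
  ─────────────────
8│♜ · ♝ ♛ ♚ ♝ ♞ ♜│8
7│♟ · · ♟ ♟ · ♟ ♟│7
6│♞ · ♟ · · · · ·│6
5│· ♟ · · · ♟ · ·│5
4│· ♙ · · · · · ♙│4
3│· · · ♙ ♗ · · ·│3
2│♙ · ♙ · ♙ ♙ ♙ ·│2
1│♖ ♘ · ♕ ♔ ♗ ♘ ♖│1
  ─────────────────
  a b c d e f g h


e1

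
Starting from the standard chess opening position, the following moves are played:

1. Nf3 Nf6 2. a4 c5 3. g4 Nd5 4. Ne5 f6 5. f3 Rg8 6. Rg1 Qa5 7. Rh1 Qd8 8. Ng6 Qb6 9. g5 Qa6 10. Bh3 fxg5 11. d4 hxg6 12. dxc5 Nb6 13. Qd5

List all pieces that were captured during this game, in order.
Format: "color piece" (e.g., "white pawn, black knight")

Tracking captures:
  fxg5: captured white pawn
  hxg6: captured white knight
  dxc5: captured black pawn

white pawn, white knight, black pawn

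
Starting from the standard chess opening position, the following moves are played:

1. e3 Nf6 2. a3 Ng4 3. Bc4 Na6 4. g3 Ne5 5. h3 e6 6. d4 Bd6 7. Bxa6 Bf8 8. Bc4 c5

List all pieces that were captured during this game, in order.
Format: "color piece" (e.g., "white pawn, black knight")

Tracking captures:
  Bxa6: captured black knight

black knight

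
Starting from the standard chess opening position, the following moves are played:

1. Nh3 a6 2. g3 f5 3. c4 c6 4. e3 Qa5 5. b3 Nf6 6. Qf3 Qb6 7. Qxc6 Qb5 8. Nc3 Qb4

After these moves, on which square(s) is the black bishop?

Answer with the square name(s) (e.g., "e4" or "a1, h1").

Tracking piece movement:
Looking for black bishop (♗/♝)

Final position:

  a b c d e f g h
  ─────────────────
8│♜ ♞ ♝ · ♚ ♝ · ♜│8
7│· ♟ · ♟ ♟ · ♟ ♟│7
6│♟ · ♕ · · ♞ · ·│6
5│· · · · · ♟ · ·│5
4│· ♛ ♙ · · · · ·│4
3│· ♙ ♘ · ♙ · ♙ ♘│3
2│♙ · · ♙ · ♙ · ♙│2
1│♖ · ♗ · ♔ ♗ · ♖│1
  ─────────────────
  a b c d e f g h


c8, f8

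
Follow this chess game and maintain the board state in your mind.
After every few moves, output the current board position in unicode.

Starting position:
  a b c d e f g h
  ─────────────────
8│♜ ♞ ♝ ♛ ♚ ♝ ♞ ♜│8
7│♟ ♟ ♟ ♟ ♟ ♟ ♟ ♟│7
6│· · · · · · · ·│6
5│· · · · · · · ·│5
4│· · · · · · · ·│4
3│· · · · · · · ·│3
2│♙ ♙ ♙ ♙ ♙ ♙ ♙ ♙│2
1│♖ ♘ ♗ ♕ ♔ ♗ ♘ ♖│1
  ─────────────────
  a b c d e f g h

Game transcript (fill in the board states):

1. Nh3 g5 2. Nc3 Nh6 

  a b c d e f g h
  ─────────────────
8│♜ ♞ ♝ ♛ ♚ ♝ · ♜│8
7│♟ ♟ ♟ ♟ ♟ ♟ · ♟│7
6│· · · · · · · ♞│6
5│· · · · · · ♟ ·│5
4│· · · · · · · ·│4
3│· · ♘ · · · · ♘│3
2│♙ ♙ ♙ ♙ ♙ ♙ ♙ ♙│2
1│♖ · ♗ ♕ ♔ ♗ · ♖│1
  ─────────────────
  a b c d e f g h

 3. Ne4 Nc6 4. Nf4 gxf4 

  a b c d e f g h
  ─────────────────
8│♜ · ♝ ♛ ♚ ♝ · ♜│8
7│♟ ♟ ♟ ♟ ♟ ♟ · ♟│7
6│· · ♞ · · · · ♞│6
5│· · · · · · · ·│5
4│· · · · ♘ ♟ · ·│4
3│· · · · · · · ·│3
2│♙ ♙ ♙ ♙ ♙ ♙ ♙ ♙│2
1│♖ · ♗ ♕ ♔ ♗ · ♖│1
  ─────────────────
  a b c d e f g h

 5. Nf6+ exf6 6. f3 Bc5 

  a b c d e f g h
  ─────────────────
8│♜ · ♝ ♛ ♚ · · ♜│8
7│♟ ♟ ♟ ♟ · ♟ · ♟│7
6│· · ♞ · · ♟ · ♞│6
5│· · ♝ · · · · ·│5
4│· · · · · ♟ · ·│4
3│· · · · · ♙ · ·│3
2│♙ ♙ ♙ ♙ ♙ · ♙ ♙│2
1│♖ · ♗ ♕ ♔ ♗ · ♖│1
  ─────────────────
  a b c d e f g h

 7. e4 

  a b c d e f g h
  ─────────────────
8│♜ · ♝ ♛ ♚ · · ♜│8
7│♟ ♟ ♟ ♟ · ♟ · ♟│7
6│· · ♞ · · ♟ · ♞│6
5│· · ♝ · · · · ·│5
4│· · · · ♙ ♟ · ·│4
3│· · · · · ♙ · ·│3
2│♙ ♙ ♙ ♙ · · ♙ ♙│2
1│♖ · ♗ ♕ ♔ ♗ · ♖│1
  ─────────────────
  a b c d e f g h


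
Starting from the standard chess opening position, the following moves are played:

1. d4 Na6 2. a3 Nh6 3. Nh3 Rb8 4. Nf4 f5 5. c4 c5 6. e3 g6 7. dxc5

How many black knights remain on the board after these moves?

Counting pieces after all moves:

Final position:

  a b c d e f g h
  ─────────────────
8│· ♜ ♝ ♛ ♚ ♝ · ♜│8
7│♟ ♟ · ♟ ♟ · · ♟│7
6│♞ · · · · · ♟ ♞│6
5│· · ♙ · · ♟ · ·│5
4│· · ♙ · · ♘ · ·│4
3│♙ · · · ♙ · · ·│3
2│· ♙ · · · ♙ ♙ ♙│2
1│♖ ♘ ♗ ♕ ♔ ♗ · ♖│1
  ─────────────────
  a b c d e f g h


2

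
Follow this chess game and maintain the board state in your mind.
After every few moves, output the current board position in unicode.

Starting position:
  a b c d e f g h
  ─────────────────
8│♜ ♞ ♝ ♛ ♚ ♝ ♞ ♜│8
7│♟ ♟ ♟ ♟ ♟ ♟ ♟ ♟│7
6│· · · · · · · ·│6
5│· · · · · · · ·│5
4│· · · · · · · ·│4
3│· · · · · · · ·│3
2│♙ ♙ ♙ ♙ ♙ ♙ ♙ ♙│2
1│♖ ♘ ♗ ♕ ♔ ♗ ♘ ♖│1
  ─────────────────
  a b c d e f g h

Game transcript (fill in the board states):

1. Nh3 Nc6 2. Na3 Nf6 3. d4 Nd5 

  a b c d e f g h
  ─────────────────
8│♜ · ♝ ♛ ♚ ♝ · ♜│8
7│♟ ♟ ♟ ♟ ♟ ♟ ♟ ♟│7
6│· · ♞ · · · · ·│6
5│· · · ♞ · · · ·│5
4│· · · ♙ · · · ·│4
3│♘ · · · · · · ♘│3
2│♙ ♙ ♙ · ♙ ♙ ♙ ♙│2
1│♖ · ♗ ♕ ♔ ♗ · ♖│1
  ─────────────────
  a b c d e f g h

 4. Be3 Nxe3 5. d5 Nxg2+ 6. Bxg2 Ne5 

  a b c d e f g h
  ─────────────────
8│♜ · ♝ ♛ ♚ ♝ · ♜│8
7│♟ ♟ ♟ ♟ ♟ ♟ ♟ ♟│7
6│· · · · · · · ·│6
5│· · · ♙ ♞ · · ·│5
4│· · · · · · · ·│4
3│♘ · · · · · · ♘│3
2│♙ ♙ ♙ · ♙ ♙ ♗ ♙│2
1│♖ · · ♕ ♔ · · ♖│1
  ─────────────────
  a b c d e f g h

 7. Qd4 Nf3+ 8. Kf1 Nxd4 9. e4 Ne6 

  a b c d e f g h
  ─────────────────
8│♜ · ♝ ♛ ♚ ♝ · ♜│8
7│♟ ♟ ♟ ♟ ♟ ♟ ♟ ♟│7
6│· · · · ♞ · · ·│6
5│· · · ♙ · · · ·│5
4│· · · · ♙ · · ·│4
3│♘ · · · · · · ♘│3
2│♙ ♙ ♙ · · ♙ ♗ ♙│2
1│♖ · · · · ♔ · ♖│1
  ─────────────────
  a b c d e f g h

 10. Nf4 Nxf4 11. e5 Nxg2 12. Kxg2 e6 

  a b c d e f g h
  ─────────────────
8│♜ · ♝ ♛ ♚ ♝ · ♜│8
7│♟ ♟ ♟ ♟ · ♟ ♟ ♟│7
6│· · · · ♟ · · ·│6
5│· · · ♙ ♙ · · ·│5
4│· · · · · · · ·│4
3│♘ · · · · · · ·│3
2│♙ ♙ ♙ · · ♙ ♔ ♙│2
1│♖ · · · · · · ♖│1
  ─────────────────
  a b c d e f g h

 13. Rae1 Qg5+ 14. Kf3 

  a b c d e f g h
  ─────────────────
8│♜ · ♝ · ♚ ♝ · ♜│8
7│♟ ♟ ♟ ♟ · ♟ ♟ ♟│7
6│· · · · ♟ · · ·│6
5│· · · ♙ ♙ · ♛ ·│5
4│· · · · · · · ·│4
3│♘ · · · · ♔ · ·│3
2│♙ ♙ ♙ · · ♙ · ♙│2
1│· · · · ♖ · · ♖│1
  ─────────────────
  a b c d e f g h


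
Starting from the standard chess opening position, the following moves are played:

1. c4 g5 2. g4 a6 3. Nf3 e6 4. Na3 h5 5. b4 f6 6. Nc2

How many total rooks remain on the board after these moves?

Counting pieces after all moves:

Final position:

  a b c d e f g h
  ─────────────────
8│♜ ♞ ♝ ♛ ♚ ♝ ♞ ♜│8
7│· ♟ ♟ ♟ · · · ·│7
6│♟ · · · ♟ ♟ · ·│6
5│· · · · · · ♟ ♟│5
4│· ♙ ♙ · · · ♙ ·│4
3│· · · · · ♘ · ·│3
2│♙ · ♘ ♙ ♙ ♙ · ♙│2
1│♖ · ♗ ♕ ♔ ♗ · ♖│1
  ─────────────────
  a b c d e f g h


4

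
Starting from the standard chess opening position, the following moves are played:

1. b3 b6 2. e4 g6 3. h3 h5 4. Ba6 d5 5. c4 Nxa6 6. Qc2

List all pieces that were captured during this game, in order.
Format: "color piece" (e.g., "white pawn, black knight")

Tracking captures:
  Nxa6: captured white bishop

white bishop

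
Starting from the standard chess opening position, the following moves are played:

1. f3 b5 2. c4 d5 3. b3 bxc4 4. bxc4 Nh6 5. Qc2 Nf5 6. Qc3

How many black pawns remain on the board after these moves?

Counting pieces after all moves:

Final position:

  a b c d e f g h
  ─────────────────
8│♜ ♞ ♝ ♛ ♚ ♝ · ♜│8
7│♟ · ♟ · ♟ ♟ ♟ ♟│7
6│· · · · · · · ·│6
5│· · · ♟ · ♞ · ·│5
4│· · ♙ · · · · ·│4
3│· · ♕ · · ♙ · ·│3
2│♙ · · ♙ ♙ · ♙ ♙│2
1│♖ ♘ ♗ · ♔ ♗ ♘ ♖│1
  ─────────────────
  a b c d e f g h


7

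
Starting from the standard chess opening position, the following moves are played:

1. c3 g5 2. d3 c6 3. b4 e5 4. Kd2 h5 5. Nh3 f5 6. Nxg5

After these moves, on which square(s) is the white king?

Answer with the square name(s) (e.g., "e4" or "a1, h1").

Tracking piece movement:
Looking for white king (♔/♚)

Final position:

  a b c d e f g h
  ─────────────────
8│♜ ♞ ♝ ♛ ♚ ♝ ♞ ♜│8
7│♟ ♟ · ♟ · · · ·│7
6│· · ♟ · · · · ·│6
5│· · · · ♟ ♟ ♘ ♟│5
4│· ♙ · · · · · ·│4
3│· · ♙ ♙ · · · ·│3
2│♙ · · ♔ ♙ ♙ ♙ ♙│2
1│♖ ♘ ♗ ♕ · ♗ · ♖│1
  ─────────────────
  a b c d e f g h


d2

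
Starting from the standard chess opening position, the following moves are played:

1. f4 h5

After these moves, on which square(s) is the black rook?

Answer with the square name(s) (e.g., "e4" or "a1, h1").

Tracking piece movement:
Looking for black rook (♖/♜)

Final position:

  a b c d e f g h
  ─────────────────
8│♜ ♞ ♝ ♛ ♚ ♝ ♞ ♜│8
7│♟ ♟ ♟ ♟ ♟ ♟ ♟ ·│7
6│· · · · · · · ·│6
5│· · · · · · · ♟│5
4│· · · · · ♙ · ·│4
3│· · · · · · · ·│3
2│♙ ♙ ♙ ♙ ♙ · ♙ ♙│2
1│♖ ♘ ♗ ♕ ♔ ♗ ♘ ♖│1
  ─────────────────
  a b c d e f g h


a8, h8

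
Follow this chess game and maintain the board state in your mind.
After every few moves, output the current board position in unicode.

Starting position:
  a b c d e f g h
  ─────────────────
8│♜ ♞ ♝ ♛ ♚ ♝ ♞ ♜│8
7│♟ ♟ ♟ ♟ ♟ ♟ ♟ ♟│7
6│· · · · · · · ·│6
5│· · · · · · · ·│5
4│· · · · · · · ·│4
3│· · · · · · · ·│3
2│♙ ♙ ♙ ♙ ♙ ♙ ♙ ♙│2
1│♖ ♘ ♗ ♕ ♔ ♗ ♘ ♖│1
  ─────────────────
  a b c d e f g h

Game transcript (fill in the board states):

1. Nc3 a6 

  a b c d e f g h
  ─────────────────
8│♜ ♞ ♝ ♛ ♚ ♝ ♞ ♜│8
7│· ♟ ♟ ♟ ♟ ♟ ♟ ♟│7
6│♟ · · · · · · ·│6
5│· · · · · · · ·│5
4│· · · · · · · ·│4
3│· · ♘ · · · · ·│3
2│♙ ♙ ♙ ♙ ♙ ♙ ♙ ♙│2
1│♖ · ♗ ♕ ♔ ♗ ♘ ♖│1
  ─────────────────
  a b c d e f g h

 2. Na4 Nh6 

  a b c d e f g h
  ─────────────────
8│♜ ♞ ♝ ♛ ♚ ♝ · ♜│8
7│· ♟ ♟ ♟ ♟ ♟ ♟ ♟│7
6│♟ · · · · · · ♞│6
5│· · · · · · · ·│5
4│♘ · · · · · · ·│4
3│· · · · · · · ·│3
2│♙ ♙ ♙ ♙ ♙ ♙ ♙ ♙│2
1│♖ · ♗ ♕ ♔ ♗ ♘ ♖│1
  ─────────────────
  a b c d e f g h

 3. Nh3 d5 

  a b c d e f g h
  ─────────────────
8│♜ ♞ ♝ ♛ ♚ ♝ · ♜│8
7│· ♟ ♟ · ♟ ♟ ♟ ♟│7
6│♟ · · · · · · ♞│6
5│· · · ♟ · · · ·│5
4│♘ · · · · · · ·│4
3│· · · · · · · ♘│3
2│♙ ♙ ♙ ♙ ♙ ♙ ♙ ♙│2
1│♖ · ♗ ♕ ♔ ♗ · ♖│1
  ─────────────────
  a b c d e f g h

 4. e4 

  a b c d e f g h
  ─────────────────
8│♜ ♞ ♝ ♛ ♚ ♝ · ♜│8
7│· ♟ ♟ · ♟ ♟ ♟ ♟│7
6│♟ · · · · · · ♞│6
5│· · · ♟ · · · ·│5
4│♘ · · · ♙ · · ·│4
3│· · · · · · · ♘│3
2│♙ ♙ ♙ ♙ · ♙ ♙ ♙│2
1│♖ · ♗ ♕ ♔ ♗ · ♖│1
  ─────────────────
  a b c d e f g h
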